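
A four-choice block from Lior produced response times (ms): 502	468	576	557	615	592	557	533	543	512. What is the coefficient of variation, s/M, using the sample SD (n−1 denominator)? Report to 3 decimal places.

0.081

n = 10, Σ = 5455, M = 545.5000
Σ(x−M)² = 17370.500; s = √(17370.500/9) = 43.9324
CV = 43.9324 / 545.5000 = 0.08054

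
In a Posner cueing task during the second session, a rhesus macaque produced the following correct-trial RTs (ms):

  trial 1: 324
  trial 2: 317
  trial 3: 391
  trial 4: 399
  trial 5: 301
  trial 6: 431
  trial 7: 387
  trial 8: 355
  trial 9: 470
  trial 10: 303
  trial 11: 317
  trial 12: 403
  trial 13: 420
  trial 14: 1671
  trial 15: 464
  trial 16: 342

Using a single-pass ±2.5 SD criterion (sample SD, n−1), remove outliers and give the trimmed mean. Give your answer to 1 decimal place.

n = 16, ΣRT = 7295, M = 455.938
Σ(x−M)² = 1620146.94; s = √(1620146.94/15) = 328.648
Cutoffs: 455.938 ± 2.5·328.648 → [-365.7, 1277.6]
Outside: 1671 → excluded.
Retained (n=15): Σ = 5624, mean = 5624/15 = 374.933

374.9 ms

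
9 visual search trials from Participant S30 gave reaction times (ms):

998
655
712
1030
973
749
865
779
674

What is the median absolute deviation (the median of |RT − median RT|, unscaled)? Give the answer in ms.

105 ms

Sorted: 655, 674, 712, 749, 779, 865, 973, 998, 1030 → median = 779
|x − 779|: 219, 124, 67, 251, 194, 30, 86, 0, 105
Sorted deviations: 0, 30, 67, 86, 105, 124, 194, 219, 251 → MAD = 105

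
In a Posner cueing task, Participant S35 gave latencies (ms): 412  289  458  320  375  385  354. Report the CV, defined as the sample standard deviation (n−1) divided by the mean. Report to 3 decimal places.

0.152

n = 7, Σ = 2593, M = 370.4286
Σ(x−M)² = 19073.714; s = √(19073.714/6) = 56.3822
CV = 56.3822 / 370.4286 = 0.15221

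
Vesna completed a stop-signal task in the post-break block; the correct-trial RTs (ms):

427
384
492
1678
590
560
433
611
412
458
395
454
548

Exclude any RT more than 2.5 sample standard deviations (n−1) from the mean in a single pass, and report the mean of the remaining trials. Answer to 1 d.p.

n = 13, ΣRT = 7442, M = 572.462
Σ(x−M)² = 1391737.23; s = √(1391737.23/12) = 340.556
Cutoffs: 572.462 ± 2.5·340.556 → [-278.9, 1423.9]
Outside: 1678 → excluded.
Retained (n=12): Σ = 5764, mean = 5764/12 = 480.333

480.3 ms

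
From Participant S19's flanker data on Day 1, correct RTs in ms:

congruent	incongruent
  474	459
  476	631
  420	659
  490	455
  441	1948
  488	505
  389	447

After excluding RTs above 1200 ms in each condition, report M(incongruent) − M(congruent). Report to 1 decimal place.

incongruent: exclude 1948
M(congruent) = 3178/7 = 454.000
M(incongruent) = 3156/6 = 526.000
Difference = 526.000 − 454.000 = 72.000 ms

72.0 ms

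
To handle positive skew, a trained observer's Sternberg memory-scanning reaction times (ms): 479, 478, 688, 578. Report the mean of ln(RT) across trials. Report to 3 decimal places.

6.309

ln(RT): 6.1717, 6.1696, 6.5338, 6.3596
Σ ln(RT) = 25.2347
Mean = 25.2347/4 = 6.30867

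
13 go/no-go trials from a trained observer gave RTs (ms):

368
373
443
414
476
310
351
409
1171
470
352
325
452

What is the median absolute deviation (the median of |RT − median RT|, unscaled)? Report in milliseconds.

57 ms

Sorted: 310, 325, 351, 352, 368, 373, 409, 414, 443, 452, 470, 476, 1171 → median = 409
|x − 409|: 41, 36, 34, 5, 67, 99, 58, 0, 762, 61, 57, 84, 43
Sorted deviations: 0, 5, 34, 36, 41, 43, 57, 58, 61, 67, 84, 99, 762 → MAD = 57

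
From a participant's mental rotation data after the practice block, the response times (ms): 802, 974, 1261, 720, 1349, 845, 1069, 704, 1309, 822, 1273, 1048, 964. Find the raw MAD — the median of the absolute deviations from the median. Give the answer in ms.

172 ms

Sorted: 704, 720, 802, 822, 845, 964, 974, 1048, 1069, 1261, 1273, 1309, 1349 → median = 974
|x − 974|: 172, 0, 287, 254, 375, 129, 95, 270, 335, 152, 299, 74, 10
Sorted deviations: 0, 10, 74, 95, 129, 152, 172, 254, 270, 287, 299, 335, 375 → MAD = 172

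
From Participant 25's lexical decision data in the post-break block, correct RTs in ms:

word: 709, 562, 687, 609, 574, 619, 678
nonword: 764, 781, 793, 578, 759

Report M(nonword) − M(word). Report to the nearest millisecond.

101 ms

M(word) = 4438/7 = 634.000
M(nonword) = 3675/5 = 735.000
Difference = 735.000 − 634.000 = 101.000 ms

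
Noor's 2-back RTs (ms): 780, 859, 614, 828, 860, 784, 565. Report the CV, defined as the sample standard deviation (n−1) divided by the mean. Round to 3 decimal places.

0.157

n = 7, Σ = 5290, M = 755.7143
Σ(x−M)² = 84613.429; s = √(84613.429/6) = 118.7528
CV = 118.7528 / 755.7143 = 0.15714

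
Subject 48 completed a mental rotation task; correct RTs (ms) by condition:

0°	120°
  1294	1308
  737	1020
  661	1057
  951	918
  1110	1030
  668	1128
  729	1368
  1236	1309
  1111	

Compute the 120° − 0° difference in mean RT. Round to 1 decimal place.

M(0°) = 8497/9 = 944.111
M(120°) = 9138/8 = 1142.250
Difference = 1142.250 − 944.111 = 198.139 ms

198.1 ms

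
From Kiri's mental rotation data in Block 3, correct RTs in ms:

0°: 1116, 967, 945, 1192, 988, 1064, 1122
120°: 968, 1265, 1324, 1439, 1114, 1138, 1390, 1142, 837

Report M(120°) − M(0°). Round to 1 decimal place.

M(0°) = 7394/7 = 1056.286
M(120°) = 10617/9 = 1179.667
Difference = 1179.667 − 1056.286 = 123.381 ms

123.4 ms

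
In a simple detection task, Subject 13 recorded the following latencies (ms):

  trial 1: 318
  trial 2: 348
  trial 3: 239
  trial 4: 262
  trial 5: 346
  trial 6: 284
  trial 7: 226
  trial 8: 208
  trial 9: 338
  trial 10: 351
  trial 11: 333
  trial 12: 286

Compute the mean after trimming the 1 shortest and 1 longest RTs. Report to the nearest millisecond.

Sorted: 208, 226, 239, 262, 284, 286, 318, 333, 338, 346, 348, 351
Drop lowest 1 (208) and highest 1 (351)
Remaining (n=10): Σ = 2980, mean = 2980/10 = 298.000

298 ms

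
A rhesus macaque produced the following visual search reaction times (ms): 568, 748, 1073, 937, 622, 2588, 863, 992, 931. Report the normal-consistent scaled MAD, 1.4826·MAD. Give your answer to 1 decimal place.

210.5 ms

Sorted: 568, 622, 748, 863, 931, 937, 992, 1073, 2588 → median = 931
|x − 931| sorted: 0, 6, 61, 68, 142, 183, 309, 363, 1657 → MAD = 142
Robust SD ≈ 1.4826 × 142 = 210.529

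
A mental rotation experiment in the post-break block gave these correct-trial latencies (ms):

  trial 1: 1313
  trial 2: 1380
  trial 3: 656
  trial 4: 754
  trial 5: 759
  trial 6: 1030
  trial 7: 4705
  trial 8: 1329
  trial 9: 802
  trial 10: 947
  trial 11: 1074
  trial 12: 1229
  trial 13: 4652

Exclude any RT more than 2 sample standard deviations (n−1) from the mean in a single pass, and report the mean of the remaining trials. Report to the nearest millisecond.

n = 13, ΣRT = 20630, M = 1586.923
Σ(x−M)² = 23274278.92; s = √(23274278.92/12) = 1392.668
Cutoffs: 1586.923 ± 2·1392.668 → [-1198.4, 4372.3]
Outside: 4652, 4705 → excluded.
Retained (n=11): Σ = 11273, mean = 11273/11 = 1024.818

1025 ms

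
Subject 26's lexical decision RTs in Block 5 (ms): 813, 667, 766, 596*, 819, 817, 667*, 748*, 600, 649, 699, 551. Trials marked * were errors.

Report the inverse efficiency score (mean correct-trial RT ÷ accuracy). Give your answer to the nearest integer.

Correct trials (n=9): 813, 667, 766, 819, 817, 600, 649, 699, 551
Mean correct RT = 6381/9 = 709.0000 ms
Proportion correct = 9/12
IES = 709.0000 / (9/12) = 945.333 ms

945 ms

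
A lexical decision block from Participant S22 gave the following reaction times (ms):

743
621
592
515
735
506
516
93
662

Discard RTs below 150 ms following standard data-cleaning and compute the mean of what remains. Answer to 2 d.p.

Excluded: 93
Retained (n=8): Σ = 4890
Mean = 4890/8 = 611.2500

611.25 ms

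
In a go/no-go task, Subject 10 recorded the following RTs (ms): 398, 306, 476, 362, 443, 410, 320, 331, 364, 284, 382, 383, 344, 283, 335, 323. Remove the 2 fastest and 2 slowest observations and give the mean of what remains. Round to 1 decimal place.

Sorted: 283, 284, 306, 320, 323, 331, 335, 344, 362, 364, 382, 383, 398, 410, 443, 476
Drop lowest 2 (283, 284) and highest 2 (443, 476)
Remaining (n=12): Σ = 4258, mean = 4258/12 = 354.833

354.8 ms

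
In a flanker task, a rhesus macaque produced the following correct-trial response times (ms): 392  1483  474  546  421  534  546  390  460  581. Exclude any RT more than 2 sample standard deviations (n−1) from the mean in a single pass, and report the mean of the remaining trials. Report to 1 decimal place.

482.7 ms

n = 10, ΣRT = 5827, M = 582.700
Σ(x−M)² = 942126.10; s = √(942126.10/9) = 323.544
Cutoffs: 582.700 ± 2·323.544 → [-64.4, 1229.8]
Outside: 1483 → excluded.
Retained (n=9): Σ = 4344, mean = 4344/9 = 482.667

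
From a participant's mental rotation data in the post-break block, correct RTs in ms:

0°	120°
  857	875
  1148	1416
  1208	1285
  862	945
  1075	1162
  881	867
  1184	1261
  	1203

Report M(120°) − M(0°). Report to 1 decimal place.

M(0°) = 7215/7 = 1030.714
M(120°) = 9014/8 = 1126.750
Difference = 1126.750 − 1030.714 = 96.036 ms

96.0 ms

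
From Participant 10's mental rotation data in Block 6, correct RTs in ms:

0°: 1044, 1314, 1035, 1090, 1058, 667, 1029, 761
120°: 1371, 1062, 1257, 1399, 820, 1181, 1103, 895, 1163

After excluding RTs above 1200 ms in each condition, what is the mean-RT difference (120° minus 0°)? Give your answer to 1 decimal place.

0°: exclude 1314
120°: exclude 1371, 1257, 1399
M(0°) = 6684/7 = 954.857
M(120°) = 6224/6 = 1037.333
Difference = 1037.333 − 954.857 = 82.476 ms

82.5 ms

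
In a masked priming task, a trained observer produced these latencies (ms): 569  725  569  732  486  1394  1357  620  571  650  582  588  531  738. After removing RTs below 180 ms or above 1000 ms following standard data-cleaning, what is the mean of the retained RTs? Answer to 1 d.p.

613.4 ms

Excluded: 1357, 1394
Retained (n=12): Σ = 7361
Mean = 7361/12 = 613.4167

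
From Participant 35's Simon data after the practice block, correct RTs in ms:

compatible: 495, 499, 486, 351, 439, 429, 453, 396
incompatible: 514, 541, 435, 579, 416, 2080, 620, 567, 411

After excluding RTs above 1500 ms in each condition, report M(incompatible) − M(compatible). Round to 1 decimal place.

66.9 ms

incompatible: exclude 2080
M(compatible) = 3548/8 = 443.500
M(incompatible) = 4083/8 = 510.375
Difference = 510.375 − 443.500 = 66.875 ms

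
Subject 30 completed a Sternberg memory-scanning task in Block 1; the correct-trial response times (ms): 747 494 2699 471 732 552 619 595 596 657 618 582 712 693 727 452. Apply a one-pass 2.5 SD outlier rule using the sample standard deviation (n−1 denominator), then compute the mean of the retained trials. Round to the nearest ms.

n = 16, ΣRT = 11946, M = 746.625
Σ(x−M)² = 4194557.75; s = √(4194557.75/15) = 528.807
Cutoffs: 746.625 ± 2.5·528.807 → [-575.4, 2068.6]
Outside: 2699 → excluded.
Retained (n=15): Σ = 9247, mean = 9247/15 = 616.467

616 ms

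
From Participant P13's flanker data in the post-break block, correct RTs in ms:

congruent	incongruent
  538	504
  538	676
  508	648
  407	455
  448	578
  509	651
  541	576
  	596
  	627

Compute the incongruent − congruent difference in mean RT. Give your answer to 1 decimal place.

M(congruent) = 3489/7 = 498.429
M(incongruent) = 5311/9 = 590.111
Difference = 590.111 − 498.429 = 91.683 ms

91.7 ms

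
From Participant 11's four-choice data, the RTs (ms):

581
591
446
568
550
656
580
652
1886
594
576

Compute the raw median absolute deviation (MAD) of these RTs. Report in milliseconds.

Sorted: 446, 550, 568, 576, 580, 581, 591, 594, 652, 656, 1886 → median = 581
|x − 581|: 0, 10, 135, 13, 31, 75, 1, 71, 1305, 13, 5
Sorted deviations: 0, 1, 5, 10, 13, 13, 31, 71, 75, 135, 1305 → MAD = 13

13 ms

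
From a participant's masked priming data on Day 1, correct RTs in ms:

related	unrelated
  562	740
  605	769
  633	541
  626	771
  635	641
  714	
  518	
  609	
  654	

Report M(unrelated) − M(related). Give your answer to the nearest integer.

M(related) = 5556/9 = 617.333
M(unrelated) = 3462/5 = 692.400
Difference = 692.400 − 617.333 = 75.067 ms

75 ms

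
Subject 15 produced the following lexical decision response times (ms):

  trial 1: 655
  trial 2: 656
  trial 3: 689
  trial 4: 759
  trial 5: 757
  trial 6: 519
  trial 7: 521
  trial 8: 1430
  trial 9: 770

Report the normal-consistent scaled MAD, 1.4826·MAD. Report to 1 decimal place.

Sorted: 519, 521, 655, 656, 689, 757, 759, 770, 1430 → median = 689
|x − 689| sorted: 0, 33, 34, 68, 70, 81, 168, 170, 741 → MAD = 70
Robust SD ≈ 1.4826 × 70 = 103.782

103.8 ms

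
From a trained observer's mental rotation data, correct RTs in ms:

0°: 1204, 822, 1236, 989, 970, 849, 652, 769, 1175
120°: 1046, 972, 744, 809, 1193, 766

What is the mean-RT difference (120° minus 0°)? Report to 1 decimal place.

M(0°) = 8666/9 = 962.889
M(120°) = 5530/6 = 921.667
Difference = 921.667 − 962.889 = -41.222 ms

-41.2 ms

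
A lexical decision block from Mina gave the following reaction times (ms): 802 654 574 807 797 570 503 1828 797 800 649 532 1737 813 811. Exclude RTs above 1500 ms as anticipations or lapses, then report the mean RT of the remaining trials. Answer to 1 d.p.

Excluded: 1737, 1828
Retained (n=13): Σ = 9109
Mean = 9109/13 = 700.6923

700.7 ms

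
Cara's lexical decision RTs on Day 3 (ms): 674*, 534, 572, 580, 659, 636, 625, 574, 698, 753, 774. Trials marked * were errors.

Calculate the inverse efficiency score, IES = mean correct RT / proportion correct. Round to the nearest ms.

705 ms

Correct trials (n=10): 534, 572, 580, 659, 636, 625, 574, 698, 753, 774
Mean correct RT = 6405/10 = 640.5000 ms
Proportion correct = 10/11
IES = 640.5000 / (10/11) = 704.550 ms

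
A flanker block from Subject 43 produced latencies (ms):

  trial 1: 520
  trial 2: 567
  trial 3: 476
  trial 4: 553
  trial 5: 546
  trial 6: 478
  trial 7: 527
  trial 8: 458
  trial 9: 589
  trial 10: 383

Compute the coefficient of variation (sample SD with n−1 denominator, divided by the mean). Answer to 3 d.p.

n = 10, Σ = 5097, M = 509.7000
Σ(x−M)² = 34036.100; s = √(34036.100/9) = 61.4963
CV = 61.4963 / 509.7000 = 0.12065

0.121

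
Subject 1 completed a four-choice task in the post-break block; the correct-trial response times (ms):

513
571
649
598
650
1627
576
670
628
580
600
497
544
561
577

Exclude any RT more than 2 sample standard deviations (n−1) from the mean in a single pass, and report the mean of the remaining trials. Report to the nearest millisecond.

587 ms

n = 15, ΣRT = 9841, M = 656.067
Σ(x−M)² = 1043346.93; s = √(1043346.93/14) = 272.992
Cutoffs: 656.067 ± 2·272.992 → [110.1, 1202.1]
Outside: 1627 → excluded.
Retained (n=14): Σ = 8214, mean = 8214/14 = 586.714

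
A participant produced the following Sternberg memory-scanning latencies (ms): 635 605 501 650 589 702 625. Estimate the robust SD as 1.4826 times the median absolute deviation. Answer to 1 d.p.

Sorted: 501, 589, 605, 625, 635, 650, 702 → median = 625
|x − 625| sorted: 0, 10, 20, 25, 36, 77, 124 → MAD = 25
Robust SD ≈ 1.4826 × 25 = 37.065

37.1 ms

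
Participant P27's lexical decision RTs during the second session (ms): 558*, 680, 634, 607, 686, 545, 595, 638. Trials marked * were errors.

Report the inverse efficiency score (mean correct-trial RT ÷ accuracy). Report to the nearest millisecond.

716 ms

Correct trials (n=7): 680, 634, 607, 686, 545, 595, 638
Mean correct RT = 4385/7 = 626.4286 ms
Proportion correct = 7/8
IES = 626.4286 / (7/8) = 715.918 ms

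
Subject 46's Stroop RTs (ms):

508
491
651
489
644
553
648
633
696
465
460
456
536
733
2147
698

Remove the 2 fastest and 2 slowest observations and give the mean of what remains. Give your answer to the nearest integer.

Sorted: 456, 460, 465, 489, 491, 508, 536, 553, 633, 644, 648, 651, 696, 698, 733, 2147
Drop lowest 2 (456, 460) and highest 2 (733, 2147)
Remaining (n=12): Σ = 7012, mean = 7012/12 = 584.333

584 ms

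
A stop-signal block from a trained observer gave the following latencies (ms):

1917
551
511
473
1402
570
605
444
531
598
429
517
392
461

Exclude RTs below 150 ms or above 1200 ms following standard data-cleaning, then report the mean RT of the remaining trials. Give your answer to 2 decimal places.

Excluded: 1402, 1917
Retained (n=12): Σ = 6082
Mean = 6082/12 = 506.8333

506.83 ms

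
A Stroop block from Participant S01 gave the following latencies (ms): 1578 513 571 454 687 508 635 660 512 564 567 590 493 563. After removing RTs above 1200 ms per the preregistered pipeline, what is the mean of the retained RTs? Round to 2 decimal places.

562.85 ms

Excluded: 1578
Retained (n=13): Σ = 7317
Mean = 7317/13 = 562.8462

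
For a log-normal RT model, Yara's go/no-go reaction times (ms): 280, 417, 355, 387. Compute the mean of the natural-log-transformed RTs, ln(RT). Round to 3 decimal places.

5.875

ln(RT): 5.6348, 6.0331, 5.8721, 5.9584
Σ ln(RT) = 23.4984
Mean = 23.4984/4 = 5.87460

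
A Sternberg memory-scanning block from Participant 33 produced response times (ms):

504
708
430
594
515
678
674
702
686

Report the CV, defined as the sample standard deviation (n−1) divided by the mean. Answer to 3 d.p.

0.169

n = 9, Σ = 5491, M = 610.1111
Σ(x−M)² = 85480.889; s = √(85480.889/8) = 103.3688
CV = 103.3688 / 610.1111 = 0.16943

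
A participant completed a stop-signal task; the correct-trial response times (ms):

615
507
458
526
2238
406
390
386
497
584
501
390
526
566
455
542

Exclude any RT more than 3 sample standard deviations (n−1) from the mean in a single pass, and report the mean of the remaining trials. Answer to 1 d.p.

489.9 ms

n = 16, ΣRT = 9587, M = 599.188
Σ(x−M)² = 2940866.44; s = √(2940866.44/15) = 442.784
Cutoffs: 599.188 ± 3·442.784 → [-729.2, 1927.5]
Outside: 2238 → excluded.
Retained (n=15): Σ = 7349, mean = 7349/15 = 489.933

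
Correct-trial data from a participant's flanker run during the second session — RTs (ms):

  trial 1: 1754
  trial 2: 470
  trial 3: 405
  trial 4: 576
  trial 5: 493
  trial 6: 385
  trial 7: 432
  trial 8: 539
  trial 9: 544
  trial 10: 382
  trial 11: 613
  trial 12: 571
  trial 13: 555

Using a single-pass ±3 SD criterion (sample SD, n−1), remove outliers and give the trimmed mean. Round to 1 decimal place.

497.1 ms

n = 13, ΣRT = 7719, M = 593.769
Σ(x−M)² = 1530026.31; s = √(1530026.31/12) = 357.074
Cutoffs: 593.769 ± 3·357.074 → [-477.5, 1665.0]
Outside: 1754 → excluded.
Retained (n=12): Σ = 5965, mean = 5965/12 = 497.083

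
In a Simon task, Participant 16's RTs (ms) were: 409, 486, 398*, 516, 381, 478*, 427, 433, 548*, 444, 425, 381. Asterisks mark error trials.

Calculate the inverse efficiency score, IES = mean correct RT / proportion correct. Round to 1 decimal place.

Correct trials (n=9): 409, 486, 516, 381, 427, 433, 444, 425, 381
Mean correct RT = 3902/9 = 433.5556 ms
Proportion correct = 9/12
IES = 433.5556 / (9/12) = 578.074 ms

578.1 ms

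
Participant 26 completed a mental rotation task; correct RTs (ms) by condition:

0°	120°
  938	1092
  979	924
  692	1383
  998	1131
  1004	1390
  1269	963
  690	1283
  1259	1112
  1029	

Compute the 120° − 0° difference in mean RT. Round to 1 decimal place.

M(0°) = 8858/9 = 984.222
M(120°) = 9278/8 = 1159.750
Difference = 1159.750 − 984.222 = 175.528 ms

175.5 ms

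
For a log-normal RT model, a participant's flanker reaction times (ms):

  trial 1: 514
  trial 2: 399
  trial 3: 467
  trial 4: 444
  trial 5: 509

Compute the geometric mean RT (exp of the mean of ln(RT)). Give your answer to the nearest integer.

ln(RT): 6.2422, 5.9890, 6.1463, 6.0958, 6.2324
Mean ln(RT) = 30.7058/5 = 6.14116
Geometric mean = exp(6.14116) = 464.59 ms

465 ms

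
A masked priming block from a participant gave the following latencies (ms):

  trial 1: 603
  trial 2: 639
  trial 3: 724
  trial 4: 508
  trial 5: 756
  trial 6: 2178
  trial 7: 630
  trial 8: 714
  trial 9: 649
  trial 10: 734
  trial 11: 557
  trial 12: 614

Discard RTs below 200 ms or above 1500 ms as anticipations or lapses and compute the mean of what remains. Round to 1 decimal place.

648.0 ms

Excluded: 2178
Retained (n=11): Σ = 7128
Mean = 7128/11 = 648.0000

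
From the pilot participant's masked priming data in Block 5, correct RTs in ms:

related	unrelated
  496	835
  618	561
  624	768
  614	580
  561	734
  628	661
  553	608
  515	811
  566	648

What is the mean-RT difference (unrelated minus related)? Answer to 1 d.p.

114.6 ms

M(related) = 5175/9 = 575.000
M(unrelated) = 6206/9 = 689.556
Difference = 689.556 − 575.000 = 114.556 ms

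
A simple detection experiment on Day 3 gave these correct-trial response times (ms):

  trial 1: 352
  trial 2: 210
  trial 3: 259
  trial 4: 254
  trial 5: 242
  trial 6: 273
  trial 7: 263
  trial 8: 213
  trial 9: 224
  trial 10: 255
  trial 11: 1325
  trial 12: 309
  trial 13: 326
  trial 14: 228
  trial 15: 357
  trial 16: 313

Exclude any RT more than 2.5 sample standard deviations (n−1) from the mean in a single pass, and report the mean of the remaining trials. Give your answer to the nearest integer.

n = 16, ΣRT = 5403, M = 337.688
Σ(x−M)² = 1072691.44; s = √(1072691.44/15) = 267.419
Cutoffs: 337.688 ± 2.5·267.419 → [-330.9, 1006.2]
Outside: 1325 → excluded.
Retained (n=15): Σ = 4078, mean = 4078/15 = 271.867

272 ms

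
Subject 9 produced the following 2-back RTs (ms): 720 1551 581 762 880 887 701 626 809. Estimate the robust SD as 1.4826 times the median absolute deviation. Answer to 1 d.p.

174.9 ms

Sorted: 581, 626, 701, 720, 762, 809, 880, 887, 1551 → median = 762
|x − 762| sorted: 0, 42, 47, 61, 118, 125, 136, 181, 789 → MAD = 118
Robust SD ≈ 1.4826 × 118 = 174.947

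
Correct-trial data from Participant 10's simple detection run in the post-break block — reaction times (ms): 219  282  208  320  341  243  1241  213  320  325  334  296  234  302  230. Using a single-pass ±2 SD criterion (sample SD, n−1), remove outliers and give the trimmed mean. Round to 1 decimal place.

n = 15, ΣRT = 5108, M = 340.533
Σ(x−M)² = 900541.73; s = √(900541.73/14) = 253.623
Cutoffs: 340.533 ± 2·253.623 → [-166.7, 847.8]
Outside: 1241 → excluded.
Retained (n=14): Σ = 3867, mean = 3867/14 = 276.214

276.2 ms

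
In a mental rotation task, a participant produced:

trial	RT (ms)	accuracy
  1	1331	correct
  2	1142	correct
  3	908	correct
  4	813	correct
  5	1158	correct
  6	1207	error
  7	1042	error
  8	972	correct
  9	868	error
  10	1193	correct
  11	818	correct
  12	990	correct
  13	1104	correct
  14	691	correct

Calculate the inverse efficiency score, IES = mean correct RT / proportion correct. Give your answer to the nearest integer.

1287 ms

Correct trials (n=11): 1331, 1142, 908, 813, 1158, 972, 1193, 818, 990, 1104, 691
Mean correct RT = 11120/11 = 1010.9091 ms
Proportion correct = 11/14
IES = 1010.9091 / (11/14) = 1286.612 ms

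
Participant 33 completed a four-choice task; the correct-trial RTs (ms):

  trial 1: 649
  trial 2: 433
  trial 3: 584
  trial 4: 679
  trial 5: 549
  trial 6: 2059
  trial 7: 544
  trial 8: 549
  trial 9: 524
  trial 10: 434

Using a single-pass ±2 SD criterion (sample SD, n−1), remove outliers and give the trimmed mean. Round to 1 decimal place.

549.4 ms

n = 10, ΣRT = 7004, M = 700.400
Σ(x−M)² = 2106336.40; s = √(2106336.40/9) = 483.774
Cutoffs: 700.400 ± 2·483.774 → [-267.1, 1667.9]
Outside: 2059 → excluded.
Retained (n=9): Σ = 4945, mean = 4945/9 = 549.444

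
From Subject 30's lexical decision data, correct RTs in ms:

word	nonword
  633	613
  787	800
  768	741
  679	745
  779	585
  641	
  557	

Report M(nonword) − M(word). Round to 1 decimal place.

M(word) = 4844/7 = 692.000
M(nonword) = 3484/5 = 696.800
Difference = 696.800 − 692.000 = 4.800 ms

4.8 ms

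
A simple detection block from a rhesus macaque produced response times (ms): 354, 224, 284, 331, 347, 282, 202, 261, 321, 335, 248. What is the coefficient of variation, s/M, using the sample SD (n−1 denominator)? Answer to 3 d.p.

0.179

n = 11, Σ = 3189, M = 289.9091
Σ(x−M)² = 26816.909; s = √(26816.909/10) = 51.7850
CV = 51.7850 / 289.9091 = 0.17863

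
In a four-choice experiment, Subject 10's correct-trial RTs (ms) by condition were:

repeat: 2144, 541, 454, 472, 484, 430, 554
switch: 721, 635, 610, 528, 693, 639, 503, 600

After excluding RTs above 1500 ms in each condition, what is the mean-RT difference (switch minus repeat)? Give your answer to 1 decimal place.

repeat: exclude 2144
M(repeat) = 2935/6 = 489.167
M(switch) = 4929/8 = 616.125
Difference = 616.125 − 489.167 = 126.958 ms

127.0 ms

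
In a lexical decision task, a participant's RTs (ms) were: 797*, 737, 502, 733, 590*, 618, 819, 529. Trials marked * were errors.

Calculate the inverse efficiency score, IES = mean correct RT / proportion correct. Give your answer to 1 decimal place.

875.1 ms

Correct trials (n=6): 737, 502, 733, 618, 819, 529
Mean correct RT = 3938/6 = 656.3333 ms
Proportion correct = 6/8
IES = 656.3333 / (6/8) = 875.111 ms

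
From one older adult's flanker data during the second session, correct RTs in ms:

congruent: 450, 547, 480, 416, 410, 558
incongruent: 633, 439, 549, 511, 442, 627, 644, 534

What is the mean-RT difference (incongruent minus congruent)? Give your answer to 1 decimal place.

M(congruent) = 2861/6 = 476.833
M(incongruent) = 4379/8 = 547.375
Difference = 547.375 − 476.833 = 70.542 ms

70.5 ms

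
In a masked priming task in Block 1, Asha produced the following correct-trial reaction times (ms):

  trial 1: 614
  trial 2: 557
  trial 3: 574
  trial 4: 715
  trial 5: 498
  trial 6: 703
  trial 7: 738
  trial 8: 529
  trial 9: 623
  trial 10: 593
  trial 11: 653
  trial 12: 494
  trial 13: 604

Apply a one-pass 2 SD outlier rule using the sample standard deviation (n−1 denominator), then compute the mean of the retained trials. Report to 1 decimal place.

607.3 ms

n = 13, ΣRT = 7895, M = 607.308
Σ(x−M)² = 74988.77; s = √(74988.77/12) = 79.051
Cutoffs: 607.308 ± 2·79.051 → [449.2, 765.4]
No RTs fall outside the cutoffs; all 13 retained. Mean = 7895/13 = 607.308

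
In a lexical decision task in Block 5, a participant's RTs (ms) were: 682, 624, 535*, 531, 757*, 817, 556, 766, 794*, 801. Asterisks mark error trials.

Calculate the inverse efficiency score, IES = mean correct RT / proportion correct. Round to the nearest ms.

975 ms

Correct trials (n=7): 682, 624, 531, 817, 556, 766, 801
Mean correct RT = 4777/7 = 682.4286 ms
Proportion correct = 7/10
IES = 682.4286 / (7/10) = 974.898 ms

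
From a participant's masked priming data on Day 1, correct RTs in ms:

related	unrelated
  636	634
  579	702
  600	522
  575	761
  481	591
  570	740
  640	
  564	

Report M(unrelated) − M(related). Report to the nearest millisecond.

78 ms

M(related) = 4645/8 = 580.625
M(unrelated) = 3950/6 = 658.333
Difference = 658.333 − 580.625 = 77.708 ms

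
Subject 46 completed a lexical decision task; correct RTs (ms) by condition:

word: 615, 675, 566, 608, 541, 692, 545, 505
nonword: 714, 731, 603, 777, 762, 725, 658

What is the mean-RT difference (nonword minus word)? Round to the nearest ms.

M(word) = 4747/8 = 593.375
M(nonword) = 4970/7 = 710.000
Difference = 710.000 − 593.375 = 116.625 ms

117 ms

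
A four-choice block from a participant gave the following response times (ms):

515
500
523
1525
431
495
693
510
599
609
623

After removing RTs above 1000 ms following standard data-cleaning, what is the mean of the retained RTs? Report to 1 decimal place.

549.8 ms

Excluded: 1525
Retained (n=10): Σ = 5498
Mean = 5498/10 = 549.8000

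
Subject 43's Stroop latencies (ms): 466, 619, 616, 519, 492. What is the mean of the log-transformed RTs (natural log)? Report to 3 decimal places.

ln(RT): 6.1442, 6.4281, 6.4232, 6.2519, 6.1985
Σ ln(RT) = 31.4459
Mean = 31.4459/5 = 6.28918

6.289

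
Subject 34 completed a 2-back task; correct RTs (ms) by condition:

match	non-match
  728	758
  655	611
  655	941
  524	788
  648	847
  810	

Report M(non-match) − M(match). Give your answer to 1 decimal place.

M(match) = 4020/6 = 670.000
M(non-match) = 3945/5 = 789.000
Difference = 789.000 − 670.000 = 119.000 ms

119.0 ms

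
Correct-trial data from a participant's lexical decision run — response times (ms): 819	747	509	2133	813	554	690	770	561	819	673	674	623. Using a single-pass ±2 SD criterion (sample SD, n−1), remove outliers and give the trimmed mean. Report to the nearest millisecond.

n = 13, ΣRT = 10385, M = 798.846
Σ(x−M)² = 2059223.69; s = √(2059223.69/12) = 414.249
Cutoffs: 798.846 ± 2·414.249 → [-29.7, 1627.3]
Outside: 2133 → excluded.
Retained (n=12): Σ = 8252, mean = 8252/12 = 687.667

688 ms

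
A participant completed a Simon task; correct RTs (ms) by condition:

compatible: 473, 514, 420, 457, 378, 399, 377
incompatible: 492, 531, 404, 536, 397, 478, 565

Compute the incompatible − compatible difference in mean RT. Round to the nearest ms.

55 ms

M(compatible) = 3018/7 = 431.143
M(incompatible) = 3403/7 = 486.143
Difference = 486.143 − 431.143 = 55.000 ms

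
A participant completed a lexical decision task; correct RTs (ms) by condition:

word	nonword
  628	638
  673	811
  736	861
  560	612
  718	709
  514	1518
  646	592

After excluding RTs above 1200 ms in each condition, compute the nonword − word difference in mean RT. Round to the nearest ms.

65 ms

nonword: exclude 1518
M(word) = 4475/7 = 639.286
M(nonword) = 4223/6 = 703.833
Difference = 703.833 − 639.286 = 64.548 ms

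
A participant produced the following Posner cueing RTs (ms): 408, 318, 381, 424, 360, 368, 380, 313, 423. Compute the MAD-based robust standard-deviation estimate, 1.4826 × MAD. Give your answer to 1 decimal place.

Sorted: 313, 318, 360, 368, 380, 381, 408, 423, 424 → median = 380
|x − 380| sorted: 0, 1, 12, 20, 28, 43, 44, 62, 67 → MAD = 28
Robust SD ≈ 1.4826 × 28 = 41.513

41.5 ms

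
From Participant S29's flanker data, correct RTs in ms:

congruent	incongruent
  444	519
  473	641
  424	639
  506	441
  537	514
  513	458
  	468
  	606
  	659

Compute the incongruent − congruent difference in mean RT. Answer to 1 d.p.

M(congruent) = 2897/6 = 482.833
M(incongruent) = 4945/9 = 549.444
Difference = 549.444 − 482.833 = 66.611 ms

66.6 ms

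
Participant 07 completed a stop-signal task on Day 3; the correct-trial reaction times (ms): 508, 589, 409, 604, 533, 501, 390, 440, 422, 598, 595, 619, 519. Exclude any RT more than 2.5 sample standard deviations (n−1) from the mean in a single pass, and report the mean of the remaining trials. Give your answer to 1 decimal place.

517.5 ms

n = 13, ΣRT = 6727, M = 517.462
Σ(x−M)² = 79143.23; s = √(79143.23/12) = 81.211
Cutoffs: 517.462 ± 2.5·81.211 → [314.4, 720.5]
No RTs fall outside the cutoffs; all 13 retained. Mean = 6727/13 = 517.462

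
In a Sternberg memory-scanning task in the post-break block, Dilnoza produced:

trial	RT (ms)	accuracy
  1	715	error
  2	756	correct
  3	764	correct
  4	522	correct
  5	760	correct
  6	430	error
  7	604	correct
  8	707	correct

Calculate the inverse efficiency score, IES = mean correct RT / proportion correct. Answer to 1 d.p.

Correct trials (n=6): 756, 764, 522, 760, 604, 707
Mean correct RT = 4113/6 = 685.5000 ms
Proportion correct = 6/8
IES = 685.5000 / (6/8) = 914.000 ms

914.0 ms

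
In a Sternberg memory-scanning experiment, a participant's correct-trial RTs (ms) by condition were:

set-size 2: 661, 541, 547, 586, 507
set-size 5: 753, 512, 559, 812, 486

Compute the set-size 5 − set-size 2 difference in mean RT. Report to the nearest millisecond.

56 ms

M(set-size 2) = 2842/5 = 568.400
M(set-size 5) = 3122/5 = 624.400
Difference = 624.400 − 568.400 = 56.000 ms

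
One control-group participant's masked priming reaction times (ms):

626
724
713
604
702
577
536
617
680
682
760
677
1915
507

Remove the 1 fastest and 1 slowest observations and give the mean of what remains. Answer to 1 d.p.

Sorted: 507, 536, 577, 604, 617, 626, 677, 680, 682, 702, 713, 724, 760, 1915
Drop lowest 1 (507) and highest 1 (1915)
Remaining (n=12): Σ = 7898, mean = 7898/12 = 658.167

658.2 ms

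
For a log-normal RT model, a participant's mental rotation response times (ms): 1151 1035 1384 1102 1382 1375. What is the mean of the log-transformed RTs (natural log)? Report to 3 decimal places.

7.114

ln(RT): 7.0484, 6.9422, 7.2327, 7.0049, 7.2313, 7.2262
Σ ln(RT) = 42.6857
Mean = 42.6857/6 = 7.11428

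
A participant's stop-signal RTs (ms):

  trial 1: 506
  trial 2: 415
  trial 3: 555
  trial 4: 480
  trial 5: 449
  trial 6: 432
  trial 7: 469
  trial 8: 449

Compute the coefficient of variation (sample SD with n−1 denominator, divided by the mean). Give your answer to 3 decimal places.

n = 8, Σ = 3755, M = 469.3750
Σ(x−M)² = 13969.875; s = √(13969.875/7) = 44.6732
CV = 44.6732 / 469.3750 = 0.09518

0.095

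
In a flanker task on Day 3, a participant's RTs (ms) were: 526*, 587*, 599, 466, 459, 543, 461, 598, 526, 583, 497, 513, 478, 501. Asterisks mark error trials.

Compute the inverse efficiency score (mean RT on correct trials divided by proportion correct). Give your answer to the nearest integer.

Correct trials (n=12): 599, 466, 459, 543, 461, 598, 526, 583, 497, 513, 478, 501
Mean correct RT = 6224/12 = 518.6667 ms
Proportion correct = 12/14
IES = 518.6667 / (12/14) = 605.111 ms

605 ms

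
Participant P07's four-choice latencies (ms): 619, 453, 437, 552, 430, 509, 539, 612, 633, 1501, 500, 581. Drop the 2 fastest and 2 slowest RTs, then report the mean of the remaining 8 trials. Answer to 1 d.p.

Sorted: 430, 437, 453, 500, 509, 539, 552, 581, 612, 619, 633, 1501
Drop lowest 2 (430, 437) and highest 2 (633, 1501)
Remaining (n=8): Σ = 4365, mean = 4365/8 = 545.625

545.6 ms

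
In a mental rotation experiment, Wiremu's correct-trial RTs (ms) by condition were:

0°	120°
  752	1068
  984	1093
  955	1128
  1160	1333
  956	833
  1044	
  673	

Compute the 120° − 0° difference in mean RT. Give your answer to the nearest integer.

M(0°) = 6524/7 = 932.000
M(120°) = 5455/5 = 1091.000
Difference = 1091.000 − 932.000 = 159.000 ms

159 ms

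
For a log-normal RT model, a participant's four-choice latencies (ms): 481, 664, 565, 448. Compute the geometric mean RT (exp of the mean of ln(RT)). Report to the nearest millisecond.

533 ms

ln(RT): 6.1759, 6.4983, 6.3368, 6.1048
Mean ln(RT) = 25.1158/4 = 6.27894
Geometric mean = exp(6.27894) = 533.22 ms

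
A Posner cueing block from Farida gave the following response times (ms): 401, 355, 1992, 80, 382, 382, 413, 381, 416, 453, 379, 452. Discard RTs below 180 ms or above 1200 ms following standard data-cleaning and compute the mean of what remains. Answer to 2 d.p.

401.40 ms

Excluded: 80, 1992
Retained (n=10): Σ = 4014
Mean = 4014/10 = 401.4000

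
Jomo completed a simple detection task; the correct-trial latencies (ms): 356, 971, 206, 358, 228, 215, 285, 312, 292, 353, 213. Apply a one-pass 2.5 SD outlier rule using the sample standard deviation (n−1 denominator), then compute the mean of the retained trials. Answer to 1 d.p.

n = 11, ΣRT = 3789, M = 344.455
Σ(x−M)² = 467058.73; s = √(467058.73/10) = 216.115
Cutoffs: 344.455 ± 2.5·216.115 → [-195.8, 884.7]
Outside: 971 → excluded.
Retained (n=10): Σ = 2818, mean = 2818/10 = 281.800

281.8 ms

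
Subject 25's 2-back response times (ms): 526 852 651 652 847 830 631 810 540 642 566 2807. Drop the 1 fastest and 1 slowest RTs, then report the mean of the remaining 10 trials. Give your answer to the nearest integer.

Sorted: 526, 540, 566, 631, 642, 651, 652, 810, 830, 847, 852, 2807
Drop lowest 1 (526) and highest 1 (2807)
Remaining (n=10): Σ = 7021, mean = 7021/10 = 702.100

702 ms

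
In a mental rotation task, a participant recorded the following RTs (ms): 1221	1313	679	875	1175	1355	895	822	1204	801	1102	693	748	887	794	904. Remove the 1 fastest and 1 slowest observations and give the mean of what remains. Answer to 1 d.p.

959.6 ms

Sorted: 679, 693, 748, 794, 801, 822, 875, 887, 895, 904, 1102, 1175, 1204, 1221, 1313, 1355
Drop lowest 1 (679) and highest 1 (1355)
Remaining (n=14): Σ = 13434, mean = 13434/14 = 959.571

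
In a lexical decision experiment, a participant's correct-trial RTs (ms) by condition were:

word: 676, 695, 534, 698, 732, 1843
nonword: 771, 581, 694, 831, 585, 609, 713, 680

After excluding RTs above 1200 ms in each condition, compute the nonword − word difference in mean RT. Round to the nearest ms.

16 ms

word: exclude 1843
M(word) = 3335/5 = 667.000
M(nonword) = 5464/8 = 683.000
Difference = 683.000 − 667.000 = 16.000 ms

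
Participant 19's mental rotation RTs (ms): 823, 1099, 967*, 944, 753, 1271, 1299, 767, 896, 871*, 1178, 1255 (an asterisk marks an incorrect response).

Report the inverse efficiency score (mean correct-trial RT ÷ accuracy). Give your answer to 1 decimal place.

Correct trials (n=10): 823, 1099, 944, 753, 1271, 1299, 767, 896, 1178, 1255
Mean correct RT = 10285/10 = 1028.5000 ms
Proportion correct = 10/12
IES = 1028.5000 / (10/12) = 1234.200 ms

1234.2 ms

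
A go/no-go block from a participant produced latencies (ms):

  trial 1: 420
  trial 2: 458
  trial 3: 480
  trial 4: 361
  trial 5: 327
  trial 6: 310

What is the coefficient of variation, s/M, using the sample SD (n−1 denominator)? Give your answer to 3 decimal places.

n = 6, Σ = 2356, M = 392.6667
Σ(x−M)² = 24791.333; s = √(24791.333/5) = 70.4150
CV = 70.4150 / 392.6667 = 0.17933

0.179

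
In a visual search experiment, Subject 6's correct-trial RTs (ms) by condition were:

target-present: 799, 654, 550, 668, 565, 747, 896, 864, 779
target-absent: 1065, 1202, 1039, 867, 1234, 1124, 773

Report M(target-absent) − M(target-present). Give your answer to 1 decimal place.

M(target-present) = 6522/9 = 724.667
M(target-absent) = 7304/7 = 1043.429
Difference = 1043.429 − 724.667 = 318.762 ms

318.8 ms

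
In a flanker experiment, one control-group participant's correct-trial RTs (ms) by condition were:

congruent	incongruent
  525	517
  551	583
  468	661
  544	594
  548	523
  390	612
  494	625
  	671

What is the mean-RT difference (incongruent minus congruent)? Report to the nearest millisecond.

95 ms

M(congruent) = 3520/7 = 502.857
M(incongruent) = 4786/8 = 598.250
Difference = 598.250 − 502.857 = 95.393 ms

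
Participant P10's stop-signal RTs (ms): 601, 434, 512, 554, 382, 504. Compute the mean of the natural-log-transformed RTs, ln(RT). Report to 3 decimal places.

ln(RT): 6.3986, 6.0730, 6.2383, 6.3172, 5.9454, 6.2226
Σ ln(RT) = 37.1951
Mean = 37.1951/6 = 6.19919

6.199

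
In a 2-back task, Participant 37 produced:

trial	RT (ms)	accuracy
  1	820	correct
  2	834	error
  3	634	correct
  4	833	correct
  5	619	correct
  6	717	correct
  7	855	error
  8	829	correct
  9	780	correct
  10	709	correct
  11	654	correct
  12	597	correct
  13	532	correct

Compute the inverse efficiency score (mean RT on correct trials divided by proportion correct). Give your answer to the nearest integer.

Correct trials (n=11): 820, 634, 833, 619, 717, 829, 780, 709, 654, 597, 532
Mean correct RT = 7724/11 = 702.1818 ms
Proportion correct = 11/13
IES = 702.1818 / (11/13) = 829.851 ms

830 ms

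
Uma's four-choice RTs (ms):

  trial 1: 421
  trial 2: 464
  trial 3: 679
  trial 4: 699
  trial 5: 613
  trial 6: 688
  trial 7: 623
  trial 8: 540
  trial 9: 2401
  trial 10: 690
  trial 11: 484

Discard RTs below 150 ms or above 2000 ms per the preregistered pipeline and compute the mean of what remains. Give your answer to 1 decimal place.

Excluded: 2401
Retained (n=10): Σ = 5901
Mean = 5901/10 = 590.1000

590.1 ms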